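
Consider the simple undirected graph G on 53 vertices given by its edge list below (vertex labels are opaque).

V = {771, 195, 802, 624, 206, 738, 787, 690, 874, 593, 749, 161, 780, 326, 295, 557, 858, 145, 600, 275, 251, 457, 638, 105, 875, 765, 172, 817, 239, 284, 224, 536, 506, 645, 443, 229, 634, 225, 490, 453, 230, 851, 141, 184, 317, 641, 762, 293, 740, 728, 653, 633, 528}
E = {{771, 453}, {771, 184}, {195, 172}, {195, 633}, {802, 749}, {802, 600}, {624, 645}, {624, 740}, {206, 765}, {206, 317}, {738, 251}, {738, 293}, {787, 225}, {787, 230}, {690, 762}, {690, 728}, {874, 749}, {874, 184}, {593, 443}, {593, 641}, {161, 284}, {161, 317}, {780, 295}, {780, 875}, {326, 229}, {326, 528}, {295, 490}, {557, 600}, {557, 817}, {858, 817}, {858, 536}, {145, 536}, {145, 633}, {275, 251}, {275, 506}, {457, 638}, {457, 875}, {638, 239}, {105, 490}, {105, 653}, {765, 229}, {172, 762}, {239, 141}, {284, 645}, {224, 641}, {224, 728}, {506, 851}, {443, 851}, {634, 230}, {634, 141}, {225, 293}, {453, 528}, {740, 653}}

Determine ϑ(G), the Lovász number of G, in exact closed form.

Vertex 490 has 2 neighbors: 295, 105.
Vertex 229 has 2 neighbors: 326, 765.
deg(762) = 2; N(762) = {690, 172}.
Vertex 593 has 2 neighbors: 443, 641.
2-regular, N=53; the odd cycle C_{53}.
spec(A) ≈ [2.0, 1.986, 1.944, 1.875, 1.779, 1.659, 1.515, 1.35, 1.166, 0.966, 0.752, 0.527, 0.295, 0.059, -0.178, -0.412, -0.641, -0.86, -1.068, -1.26, -1.435, -1.59, -1.722, -1.83, -1.913, -1.968, -1.996] (distinct, 3 d.p.).
ϑ = −N·λ_min/(λ_max−λ_min) = −53·(-2*cos(pi/53))/(2−(-2*cos(pi/53))) = 53*cos(pi/53)/(cos(pi/53) + 1).
ϑ(G) ≈ 26.47670899.
26 ≤ 53*cos(pi/53)/(cos(pi/53) + 1) ≤ 27: both strict.

53*cos(pi/53)/(cos(pi/53) + 1)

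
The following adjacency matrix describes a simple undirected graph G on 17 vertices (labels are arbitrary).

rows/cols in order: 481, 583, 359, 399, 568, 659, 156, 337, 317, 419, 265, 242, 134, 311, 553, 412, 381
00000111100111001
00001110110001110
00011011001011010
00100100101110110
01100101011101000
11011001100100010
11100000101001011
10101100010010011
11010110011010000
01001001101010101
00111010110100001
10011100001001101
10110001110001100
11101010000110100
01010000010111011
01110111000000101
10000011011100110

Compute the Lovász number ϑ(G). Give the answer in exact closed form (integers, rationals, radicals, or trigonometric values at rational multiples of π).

deg(399) = 8; N(399) = {359, 659, 317, 265, 242, 134, 553, 412}.
N(553) = {583, 399, 419, 242, 134, 311, 412, 381}, |N(553)| = 8.
Vertex 583 has 8 neighbors: 568, 659, 156, 317, 419, 311, 553, 412.
Vertex 317 has 8 neighbors: 481, 583, 399, 659, 156, 419, 265, 134.
G on 17 vertices is 8-regular; strongly regular (17,8,3,4).
A has 3 distinct eigenvalues ≈ [8.0, 1.561553, -2.561553].
λ_max=8, λ_min=-sqrt(17)/2 - 1/2; ϑ = −17·λ_min/(λ_max−λ_min) = sqrt(17).
= 4.12311… (decimal).

sqrt(17)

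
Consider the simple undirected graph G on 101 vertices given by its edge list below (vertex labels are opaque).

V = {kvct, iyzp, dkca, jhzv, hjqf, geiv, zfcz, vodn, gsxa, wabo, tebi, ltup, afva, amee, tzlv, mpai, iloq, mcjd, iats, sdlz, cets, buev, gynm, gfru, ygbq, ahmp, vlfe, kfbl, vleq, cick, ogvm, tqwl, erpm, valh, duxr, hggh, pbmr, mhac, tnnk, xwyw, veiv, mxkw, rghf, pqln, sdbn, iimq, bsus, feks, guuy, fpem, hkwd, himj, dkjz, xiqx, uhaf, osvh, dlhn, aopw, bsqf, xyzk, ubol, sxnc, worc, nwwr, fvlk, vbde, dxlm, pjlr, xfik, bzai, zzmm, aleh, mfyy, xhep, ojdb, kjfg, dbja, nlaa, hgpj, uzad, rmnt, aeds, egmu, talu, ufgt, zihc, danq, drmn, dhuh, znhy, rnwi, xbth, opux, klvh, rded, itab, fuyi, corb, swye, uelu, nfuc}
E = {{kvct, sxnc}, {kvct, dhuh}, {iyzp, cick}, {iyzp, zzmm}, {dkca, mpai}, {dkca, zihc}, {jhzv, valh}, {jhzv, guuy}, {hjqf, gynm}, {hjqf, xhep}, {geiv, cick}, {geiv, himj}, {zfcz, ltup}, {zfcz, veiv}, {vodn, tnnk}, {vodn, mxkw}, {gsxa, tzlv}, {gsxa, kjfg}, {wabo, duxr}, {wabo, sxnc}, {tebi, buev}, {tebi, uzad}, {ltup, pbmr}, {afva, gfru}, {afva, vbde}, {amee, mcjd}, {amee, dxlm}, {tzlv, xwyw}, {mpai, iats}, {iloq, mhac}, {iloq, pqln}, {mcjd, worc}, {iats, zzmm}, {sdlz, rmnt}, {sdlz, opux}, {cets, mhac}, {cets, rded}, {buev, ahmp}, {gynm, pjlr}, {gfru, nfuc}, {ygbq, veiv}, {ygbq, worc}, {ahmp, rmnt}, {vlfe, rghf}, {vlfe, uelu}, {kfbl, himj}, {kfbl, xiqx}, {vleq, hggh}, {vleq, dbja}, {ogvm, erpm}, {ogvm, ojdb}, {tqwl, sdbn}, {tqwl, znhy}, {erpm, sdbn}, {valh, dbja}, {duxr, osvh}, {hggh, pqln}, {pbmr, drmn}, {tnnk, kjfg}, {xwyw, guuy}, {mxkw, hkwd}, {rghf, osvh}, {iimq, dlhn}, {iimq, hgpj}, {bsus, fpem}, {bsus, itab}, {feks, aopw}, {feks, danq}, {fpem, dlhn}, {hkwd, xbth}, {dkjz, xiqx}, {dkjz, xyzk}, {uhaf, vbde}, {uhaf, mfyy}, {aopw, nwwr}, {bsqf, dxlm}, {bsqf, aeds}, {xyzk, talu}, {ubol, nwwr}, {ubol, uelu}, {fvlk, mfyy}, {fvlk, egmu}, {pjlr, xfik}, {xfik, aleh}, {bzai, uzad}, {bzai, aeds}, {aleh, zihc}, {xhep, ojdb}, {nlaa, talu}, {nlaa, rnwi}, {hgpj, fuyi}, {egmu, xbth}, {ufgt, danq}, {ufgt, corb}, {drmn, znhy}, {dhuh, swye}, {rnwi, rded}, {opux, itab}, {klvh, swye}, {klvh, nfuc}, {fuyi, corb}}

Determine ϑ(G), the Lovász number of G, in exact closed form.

101*cos(pi/101)/(cos(pi/101) + 1)

N(rghf) = {vlfe, osvh}, |N(rghf)| = 2.
deg(zfcz) = 2; N(zfcz) = {ltup, veiv}.
N(uelu) = {vlfe, ubol}, |N(uelu)| = 2.
N(osvh) = {duxr, rghf}, |N(osvh)| = 2.
Every vertex has degree 2 (N=101); a single 101-cycle (edge-transitive).
The 51 distinct eigenvalues: [2.0, 1.996, 1.985, 1.965, 1.938, 1.904, 1.862, 1.813, 1.757, 1.695, 1.625, 1.55, 1.468, 1.381, 1.288, 1.191, 1.088, 0.982, 0.872, 0.758, 0.642, 0.523, 0.402, 0.279, 0.155, 0.031, -0.093, -0.217, -0.34, -0.462, -0.582, -0.7, -0.815, -0.927, -1.036, -1.14, -1.24, -1.335, -1.425, -1.51, -1.588, -1.661, -1.727, -1.786, -1.839, -1.884, -1.922, -1.953, -1.976, -1.991, -1.999].
λ_max=2, λ_min=-2*cos(pi/101); ϑ = −101·λ_min/(λ_max−λ_min) = 101*cos(pi/101)/(cos(pi/101) + 1).
Numerically 50.4877832.
Sandwich: α(G)=50 ≤ ϑ(G)=101*cos(pi/101)/(cos(pi/101) + 1) ≤ χ(Ḡ)=51 (both strict).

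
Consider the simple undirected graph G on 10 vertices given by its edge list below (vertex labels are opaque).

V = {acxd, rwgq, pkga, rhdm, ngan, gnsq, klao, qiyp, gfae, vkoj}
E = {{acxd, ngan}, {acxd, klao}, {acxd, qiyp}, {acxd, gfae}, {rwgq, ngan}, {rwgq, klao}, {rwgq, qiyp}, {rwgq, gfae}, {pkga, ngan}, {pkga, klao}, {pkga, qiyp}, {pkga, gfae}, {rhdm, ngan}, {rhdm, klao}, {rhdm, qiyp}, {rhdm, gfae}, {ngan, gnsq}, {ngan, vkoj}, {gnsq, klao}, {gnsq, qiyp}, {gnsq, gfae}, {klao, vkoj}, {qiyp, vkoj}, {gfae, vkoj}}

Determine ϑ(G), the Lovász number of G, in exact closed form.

N(acxd) = {ngan, klao, qiyp, gfae}, |N(acxd)| = 4.
Vertex rwgq has 4 neighbors: ngan, klao, qiyp, gfae.
deg(gfae) = 6; N(gfae) = {acxd, rwgq, pkga, rhdm, gnsq, vkoj}.
Vertex gnsq has 4 neighbors: ngan, klao, qiyp, gfae.
G = K_{6,4}: α = 6 = χ(Ḡ), so ϑ = 6.
ϑ(G) ≈ 6.00000.
Check 6 ≤ 6 ≤ 6: collapsed.

6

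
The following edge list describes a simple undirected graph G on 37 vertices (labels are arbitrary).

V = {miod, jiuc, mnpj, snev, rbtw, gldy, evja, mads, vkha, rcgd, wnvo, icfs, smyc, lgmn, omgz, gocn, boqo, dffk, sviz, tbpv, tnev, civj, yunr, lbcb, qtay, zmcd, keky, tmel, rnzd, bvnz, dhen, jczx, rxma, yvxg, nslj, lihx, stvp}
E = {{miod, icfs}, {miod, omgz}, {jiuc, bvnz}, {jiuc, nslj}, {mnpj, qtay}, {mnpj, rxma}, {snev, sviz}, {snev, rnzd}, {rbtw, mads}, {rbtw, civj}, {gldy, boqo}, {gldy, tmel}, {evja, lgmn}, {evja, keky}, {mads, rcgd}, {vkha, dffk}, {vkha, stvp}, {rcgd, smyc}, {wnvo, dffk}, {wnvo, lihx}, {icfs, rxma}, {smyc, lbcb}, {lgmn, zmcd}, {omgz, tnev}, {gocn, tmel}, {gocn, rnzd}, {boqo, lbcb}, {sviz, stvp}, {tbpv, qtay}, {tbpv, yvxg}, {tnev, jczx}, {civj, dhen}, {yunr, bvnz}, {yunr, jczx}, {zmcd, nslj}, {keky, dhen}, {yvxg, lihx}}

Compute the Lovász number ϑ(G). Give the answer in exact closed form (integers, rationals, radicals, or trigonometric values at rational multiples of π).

37*cos(pi/37)/(cos(pi/37) + 1)

Vertex lihx has 2 neighbors: wnvo, yvxg.
N(tbpv) = {qtay, yvxg}, |N(tbpv)| = 2.
Vertex qtay has 2 neighbors: mnpj, tbpv.
N(tmel) = {gldy, gocn}, |N(tmel)| = 2.
G on 37 vertices is 2-regular; connected 2-regular on 37 ⇒ C_{37}.
spec(A) ≈ [2.0, 1.971, 1.886, 1.746, 1.556, 1.321, 1.049, 0.746, 0.421, 0.085, -0.254, -0.586, -0.9, -1.189, -1.444, -1.657, -1.822, -1.935, -1.993] (distinct, 3 d.p.).
Lovász: ϑ = −37(-2*cos(pi/37))/(2+-(-1)*2*cos(pi/37)) = 37*cos(pi/37)/(cos(pi/37) + 1).
≈ 18.46662 (to 5 d.p.).
Sandwich: α(G)=18 ≤ ϑ(G)=37*cos(pi/37)/(cos(pi/37) + 1) ≤ χ(Ḡ)=19 (both strict).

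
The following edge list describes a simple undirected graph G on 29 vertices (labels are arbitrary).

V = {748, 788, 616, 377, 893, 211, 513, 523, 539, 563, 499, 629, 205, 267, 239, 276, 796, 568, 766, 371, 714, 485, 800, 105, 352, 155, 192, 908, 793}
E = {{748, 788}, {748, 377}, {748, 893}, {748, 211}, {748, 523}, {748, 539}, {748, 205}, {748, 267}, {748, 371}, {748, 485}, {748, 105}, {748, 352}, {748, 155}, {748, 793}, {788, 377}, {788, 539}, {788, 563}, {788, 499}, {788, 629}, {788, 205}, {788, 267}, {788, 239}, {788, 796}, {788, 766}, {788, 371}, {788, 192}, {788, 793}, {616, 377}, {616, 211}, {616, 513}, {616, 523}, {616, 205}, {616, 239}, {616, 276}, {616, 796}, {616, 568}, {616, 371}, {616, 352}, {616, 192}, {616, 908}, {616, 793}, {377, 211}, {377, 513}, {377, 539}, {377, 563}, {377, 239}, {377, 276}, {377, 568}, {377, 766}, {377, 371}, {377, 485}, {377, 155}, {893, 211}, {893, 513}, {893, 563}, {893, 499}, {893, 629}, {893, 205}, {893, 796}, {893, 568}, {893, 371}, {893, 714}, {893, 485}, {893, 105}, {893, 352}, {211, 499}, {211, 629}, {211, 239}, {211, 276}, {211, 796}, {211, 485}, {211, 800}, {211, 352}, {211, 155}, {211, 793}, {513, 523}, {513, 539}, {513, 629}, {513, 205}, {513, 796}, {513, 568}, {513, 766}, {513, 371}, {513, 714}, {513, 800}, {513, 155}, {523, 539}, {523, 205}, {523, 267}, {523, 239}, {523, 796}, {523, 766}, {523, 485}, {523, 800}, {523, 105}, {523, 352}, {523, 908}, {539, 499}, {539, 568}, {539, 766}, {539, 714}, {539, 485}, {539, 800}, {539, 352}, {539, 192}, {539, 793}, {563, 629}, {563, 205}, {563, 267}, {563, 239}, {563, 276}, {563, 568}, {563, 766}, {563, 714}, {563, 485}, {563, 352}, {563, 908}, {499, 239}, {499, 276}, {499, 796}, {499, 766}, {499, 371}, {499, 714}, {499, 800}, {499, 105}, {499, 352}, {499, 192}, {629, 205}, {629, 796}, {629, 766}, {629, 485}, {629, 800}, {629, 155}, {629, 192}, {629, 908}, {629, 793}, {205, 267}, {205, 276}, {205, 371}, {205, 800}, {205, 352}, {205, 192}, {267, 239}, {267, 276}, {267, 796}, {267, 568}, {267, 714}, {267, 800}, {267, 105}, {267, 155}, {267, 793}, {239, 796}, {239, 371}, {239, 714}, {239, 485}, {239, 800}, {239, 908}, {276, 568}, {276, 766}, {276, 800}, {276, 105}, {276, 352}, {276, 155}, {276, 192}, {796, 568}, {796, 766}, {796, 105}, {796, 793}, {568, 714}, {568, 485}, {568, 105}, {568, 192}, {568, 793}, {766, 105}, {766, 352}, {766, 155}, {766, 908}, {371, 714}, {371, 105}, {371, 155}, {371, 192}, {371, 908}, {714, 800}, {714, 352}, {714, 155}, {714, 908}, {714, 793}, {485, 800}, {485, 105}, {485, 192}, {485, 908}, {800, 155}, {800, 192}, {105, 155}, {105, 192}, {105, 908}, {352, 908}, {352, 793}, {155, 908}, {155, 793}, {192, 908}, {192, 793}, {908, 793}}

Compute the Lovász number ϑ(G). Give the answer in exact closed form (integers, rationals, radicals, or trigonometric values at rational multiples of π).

sqrt(29)

Vertex 796 has 14 neighbors: 788, 616, 893, 211, 513, 523, 499, 629, 267, 239, 568, 766, 105, 793.
deg(766) = 14; N(766) = {788, 377, 513, 523, 539, 563, 499, 629, 276, 796, 105, 352, 155, 908}.
N(371) = {748, 788, 616, 377, 893, 513, 499, 205, 239, 714, 105, 155, 192, 908}, |N(371)| = 14.
deg(908) = 14; N(908) = {616, 523, 563, 629, 239, 766, 371, 714, 485, 105, 352, 155, 192, 793}.
deg(v) = 14 for all v (|V|=29); Paley(29): SR with (k,λ,μ)=(14,6,7).
A has 3 distinct eigenvalues ≈ [14.0, 2.1926, -3.1926].
ϑ = −N·λ_min/(λ_max−λ_min) = −29·(-sqrt(29)/2 - 1/2)/(14−(-sqrt(29)/2 - 1/2)) = sqrt(29).
= 5.3851648… (decimal).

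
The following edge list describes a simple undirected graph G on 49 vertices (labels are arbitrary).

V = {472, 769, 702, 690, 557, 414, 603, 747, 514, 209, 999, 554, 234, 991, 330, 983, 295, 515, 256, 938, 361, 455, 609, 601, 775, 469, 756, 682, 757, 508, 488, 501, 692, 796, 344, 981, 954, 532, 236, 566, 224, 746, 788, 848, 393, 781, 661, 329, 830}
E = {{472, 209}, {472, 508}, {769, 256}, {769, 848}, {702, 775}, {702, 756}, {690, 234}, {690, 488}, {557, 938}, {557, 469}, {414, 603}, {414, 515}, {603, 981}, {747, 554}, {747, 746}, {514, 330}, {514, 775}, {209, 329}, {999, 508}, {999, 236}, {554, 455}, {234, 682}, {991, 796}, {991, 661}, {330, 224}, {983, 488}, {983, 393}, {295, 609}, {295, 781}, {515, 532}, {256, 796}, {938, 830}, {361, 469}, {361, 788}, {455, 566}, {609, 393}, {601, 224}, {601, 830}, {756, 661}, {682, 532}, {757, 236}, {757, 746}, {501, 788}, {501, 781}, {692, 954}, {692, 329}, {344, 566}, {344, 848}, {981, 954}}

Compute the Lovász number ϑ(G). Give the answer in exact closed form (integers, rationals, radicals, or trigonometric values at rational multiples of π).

deg(488) = 2; N(488) = {690, 983}.
N(361) = {469, 788}, |N(361)| = 2.
N(775) = {702, 514}, |N(775)| = 2.
Vertex 661 has 2 neighbors: 991, 756.
Every vertex has degree 2 (N=49); connected 2-regular on 49 ⇒ C_{49}.
spec(A) ≈ [2.0, 1.98358, 1.93459, 1.85383, 1.74264, 1.60283, 1.4367, 1.24698, 1.03679, 0.80957, 0.56906, 0.3192, 0.0641, -0.19205, -0.44504, -0.69073, -0.92508, -1.14423, -1.3446, -1.52289, -1.67618, -1.80194, -1.89811, -1.96312, -1.99589] (distinct, 5 d.p.).
−49·(-2*cos(pi/49)) / ((2)−(-2*cos(pi/49))) = 49*cos(pi/49)/(cos(pi/49) + 1) = ϑ(G).
ϑ(G) ≈ 24.4748.
Sandwich: α(G)=24 ≤ ϑ(G)=49*cos(pi/49)/(cos(pi/49) + 1) ≤ χ(Ḡ)=25 (both strict).

49*cos(pi/49)/(cos(pi/49) + 1)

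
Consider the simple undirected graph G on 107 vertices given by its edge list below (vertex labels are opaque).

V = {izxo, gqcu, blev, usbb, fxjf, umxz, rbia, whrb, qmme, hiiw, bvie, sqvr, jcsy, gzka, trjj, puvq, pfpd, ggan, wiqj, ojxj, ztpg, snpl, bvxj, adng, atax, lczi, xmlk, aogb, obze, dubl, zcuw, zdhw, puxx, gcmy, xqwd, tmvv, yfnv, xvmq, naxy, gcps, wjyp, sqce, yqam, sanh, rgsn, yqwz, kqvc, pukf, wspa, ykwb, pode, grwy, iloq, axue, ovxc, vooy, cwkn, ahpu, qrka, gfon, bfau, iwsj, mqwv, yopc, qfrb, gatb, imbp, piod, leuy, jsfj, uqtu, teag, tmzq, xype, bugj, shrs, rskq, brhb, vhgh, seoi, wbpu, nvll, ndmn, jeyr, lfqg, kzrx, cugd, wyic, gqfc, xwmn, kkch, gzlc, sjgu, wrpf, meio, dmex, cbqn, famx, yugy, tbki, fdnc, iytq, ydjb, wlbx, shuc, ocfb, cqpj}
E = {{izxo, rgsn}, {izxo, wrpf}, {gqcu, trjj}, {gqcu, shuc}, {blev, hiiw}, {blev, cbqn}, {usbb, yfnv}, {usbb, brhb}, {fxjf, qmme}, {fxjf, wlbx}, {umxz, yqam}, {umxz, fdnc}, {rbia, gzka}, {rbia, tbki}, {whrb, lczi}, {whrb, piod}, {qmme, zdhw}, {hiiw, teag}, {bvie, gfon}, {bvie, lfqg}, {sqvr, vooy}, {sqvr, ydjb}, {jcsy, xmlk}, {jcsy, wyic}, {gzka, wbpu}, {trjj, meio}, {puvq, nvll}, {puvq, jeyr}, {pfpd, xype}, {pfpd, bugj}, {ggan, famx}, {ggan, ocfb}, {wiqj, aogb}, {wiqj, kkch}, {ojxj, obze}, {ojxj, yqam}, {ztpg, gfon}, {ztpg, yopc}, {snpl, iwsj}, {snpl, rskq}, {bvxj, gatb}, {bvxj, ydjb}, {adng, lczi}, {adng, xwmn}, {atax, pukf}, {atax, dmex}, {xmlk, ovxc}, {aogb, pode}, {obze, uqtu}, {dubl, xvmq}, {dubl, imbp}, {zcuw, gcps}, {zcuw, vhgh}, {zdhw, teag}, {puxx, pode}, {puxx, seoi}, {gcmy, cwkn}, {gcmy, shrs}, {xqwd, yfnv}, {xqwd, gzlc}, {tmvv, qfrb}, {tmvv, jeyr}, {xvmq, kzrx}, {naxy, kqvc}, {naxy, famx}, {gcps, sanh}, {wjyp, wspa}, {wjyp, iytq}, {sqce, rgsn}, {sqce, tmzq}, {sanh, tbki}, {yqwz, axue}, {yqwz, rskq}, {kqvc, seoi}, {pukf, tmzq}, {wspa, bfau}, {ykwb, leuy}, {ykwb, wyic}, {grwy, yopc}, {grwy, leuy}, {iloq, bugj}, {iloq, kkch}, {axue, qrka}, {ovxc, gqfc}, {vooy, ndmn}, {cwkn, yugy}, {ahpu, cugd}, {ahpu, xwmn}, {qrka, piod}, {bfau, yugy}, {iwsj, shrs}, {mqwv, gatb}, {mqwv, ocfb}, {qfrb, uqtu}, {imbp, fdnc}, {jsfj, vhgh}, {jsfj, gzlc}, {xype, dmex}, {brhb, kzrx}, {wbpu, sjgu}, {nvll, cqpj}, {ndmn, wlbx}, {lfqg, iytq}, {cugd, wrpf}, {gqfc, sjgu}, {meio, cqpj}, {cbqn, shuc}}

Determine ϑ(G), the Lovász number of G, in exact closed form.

N(obze) = {ojxj, uqtu}, |N(obze)| = 2.
Vertex xype has 2 neighbors: pfpd, dmex.
deg(famx) = 2; N(famx) = {ggan, naxy}.
N(cwkn) = {gcmy, yugy}, |N(cwkn)| = 2.
Regular of degree 2 on 107 vertices: the odd cycle C_{107}.
A has 54 distinct eigenvalues ≈ [2.0, 1.996553, 1.986223, 1.969046, 1.945082, 1.914413, 1.877144, 1.833404, 1.783344, 1.727137, 1.664975, 1.597075, 1.523668, 1.44501, 1.36137, 1.273037, 1.180316, 1.083526, 0.983001, 0.879087, 0.772143, 0.662537, 0.550647, 0.43686, 0.321566, 0.205163, 0.088054, -0.02936, -0.146672, -0.263478, -0.379376, -0.493966, -0.606854, -0.717649, -0.825971, -0.931446, -1.033709, -1.132409, -1.227206, -1.317772, -1.403795, -1.484979, -1.561044, -1.631728, -1.696787, -1.755997, -1.809154, -1.856074, -1.896596, -1.930579, -1.957908, -1.978487, -1.992247, -1.999138].
With N=107: ϑ(G) = 107·(-(-1)*2*cos(pi/107))/(2−(-2*cos(pi/107))) = 107*cos(pi/107)/(cos(pi/107) + 1).
ϑ(G) ≈ 53.4885.
53 ≤ 107*cos(pi/107)/(cos(pi/107) + 1) ≤ 54: both strict.

107*cos(pi/107)/(cos(pi/107) + 1)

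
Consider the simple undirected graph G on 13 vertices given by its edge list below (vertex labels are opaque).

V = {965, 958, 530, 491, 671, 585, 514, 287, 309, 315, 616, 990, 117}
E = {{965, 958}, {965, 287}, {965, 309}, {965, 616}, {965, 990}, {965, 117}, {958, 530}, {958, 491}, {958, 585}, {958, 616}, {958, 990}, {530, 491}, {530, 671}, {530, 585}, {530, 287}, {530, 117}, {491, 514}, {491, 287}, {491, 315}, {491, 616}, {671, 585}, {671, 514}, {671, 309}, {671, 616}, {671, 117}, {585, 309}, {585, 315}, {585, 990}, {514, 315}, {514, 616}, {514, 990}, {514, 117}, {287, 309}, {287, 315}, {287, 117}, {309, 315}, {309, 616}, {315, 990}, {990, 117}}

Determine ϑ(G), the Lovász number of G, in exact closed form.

Vertex 287 has 6 neighbors: 965, 530, 491, 309, 315, 117.
Vertex 315 has 6 neighbors: 491, 585, 514, 287, 309, 990.
deg(309) = 6; N(309) = {965, 671, 585, 287, 315, 616}.
deg(491) = 6; N(491) = {958, 530, 514, 287, 315, 616}.
Regular of degree 6 on 13 vertices: SR(13,6,2,3) — a Paley graph.
Distinct eigenvalues (to 4 d.p.): [6.0, 1.3028, -2.3028].
λ_max=6, λ_min=-sqrt(13)/2 - 1/2; ϑ = −13·λ_min/(λ_max−λ_min) = sqrt(13).
ϑ(G) ≈ 3.60555128.

sqrt(13)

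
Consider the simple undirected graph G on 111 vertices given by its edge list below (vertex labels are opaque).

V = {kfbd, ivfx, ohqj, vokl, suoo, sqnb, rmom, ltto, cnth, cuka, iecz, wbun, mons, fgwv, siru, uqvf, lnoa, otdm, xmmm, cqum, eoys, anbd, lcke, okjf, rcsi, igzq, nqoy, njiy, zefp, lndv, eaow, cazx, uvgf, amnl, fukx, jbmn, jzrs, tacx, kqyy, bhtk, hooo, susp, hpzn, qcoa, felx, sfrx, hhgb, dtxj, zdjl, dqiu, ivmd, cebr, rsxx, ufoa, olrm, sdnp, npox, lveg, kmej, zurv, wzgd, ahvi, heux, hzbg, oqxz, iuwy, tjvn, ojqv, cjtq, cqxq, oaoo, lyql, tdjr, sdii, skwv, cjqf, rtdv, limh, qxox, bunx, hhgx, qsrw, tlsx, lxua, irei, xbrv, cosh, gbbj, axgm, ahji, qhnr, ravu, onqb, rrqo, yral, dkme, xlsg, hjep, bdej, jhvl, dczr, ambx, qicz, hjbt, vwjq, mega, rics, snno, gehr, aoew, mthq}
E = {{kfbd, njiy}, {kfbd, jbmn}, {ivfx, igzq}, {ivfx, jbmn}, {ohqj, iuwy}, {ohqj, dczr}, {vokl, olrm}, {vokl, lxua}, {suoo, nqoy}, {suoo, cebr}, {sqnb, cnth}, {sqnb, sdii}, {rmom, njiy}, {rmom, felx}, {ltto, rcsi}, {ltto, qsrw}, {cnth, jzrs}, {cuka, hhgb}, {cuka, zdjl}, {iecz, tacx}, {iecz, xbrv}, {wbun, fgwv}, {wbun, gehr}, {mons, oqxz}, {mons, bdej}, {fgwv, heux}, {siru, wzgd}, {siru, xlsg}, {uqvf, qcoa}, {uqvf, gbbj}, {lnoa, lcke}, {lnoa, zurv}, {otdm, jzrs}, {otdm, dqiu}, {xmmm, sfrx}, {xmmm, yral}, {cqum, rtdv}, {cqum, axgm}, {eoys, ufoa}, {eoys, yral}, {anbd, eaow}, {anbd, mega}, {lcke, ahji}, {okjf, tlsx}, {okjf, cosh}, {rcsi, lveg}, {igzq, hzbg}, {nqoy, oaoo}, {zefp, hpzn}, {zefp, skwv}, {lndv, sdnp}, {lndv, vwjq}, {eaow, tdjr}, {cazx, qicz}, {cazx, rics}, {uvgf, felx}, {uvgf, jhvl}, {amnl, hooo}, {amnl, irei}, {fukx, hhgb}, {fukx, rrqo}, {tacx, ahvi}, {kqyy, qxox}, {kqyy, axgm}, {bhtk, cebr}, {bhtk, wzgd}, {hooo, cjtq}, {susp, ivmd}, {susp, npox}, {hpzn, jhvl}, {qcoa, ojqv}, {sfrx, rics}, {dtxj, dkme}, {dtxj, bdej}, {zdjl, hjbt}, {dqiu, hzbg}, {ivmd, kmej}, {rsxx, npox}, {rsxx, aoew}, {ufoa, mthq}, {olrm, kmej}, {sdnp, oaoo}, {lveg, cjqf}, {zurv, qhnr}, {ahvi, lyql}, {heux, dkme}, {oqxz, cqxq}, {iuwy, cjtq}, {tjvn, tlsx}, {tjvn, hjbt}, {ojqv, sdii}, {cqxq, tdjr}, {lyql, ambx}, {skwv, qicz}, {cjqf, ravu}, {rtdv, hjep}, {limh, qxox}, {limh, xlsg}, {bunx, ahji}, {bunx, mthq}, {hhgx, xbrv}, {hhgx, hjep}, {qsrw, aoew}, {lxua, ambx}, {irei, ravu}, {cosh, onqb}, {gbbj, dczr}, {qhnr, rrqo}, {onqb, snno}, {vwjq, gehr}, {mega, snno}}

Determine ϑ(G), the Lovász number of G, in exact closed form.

111*cos(pi/111)/(cos(pi/111) + 1)

Vertex felx has 2 neighbors: rmom, uvgf.
Vertex gehr has 2 neighbors: wbun, vwjq.
N(eoys) = {ufoa, yral}, |N(eoys)| = 2.
Vertex rrqo has 2 neighbors: fukx, qhnr.
111-vertex 2-regular graph: connected 2-regular on 111 ⇒ C_{111}.
The 56 distinct eigenvalues: [2.0, 1.996797, 1.987197, 1.971232, 1.948952, 1.920429, 1.885755, 1.84504, 1.798414, 1.746028, 1.688049, 1.624662, 1.556072, 1.482496, 1.404172, 1.321349, 1.234294, 1.143286, 1.048615, 0.950584, 0.849509, 0.745713, 0.639528, 0.531294, 0.421359, 0.310073, 0.197795, 0.084882, -0.028302, -0.141395, -0.254036, -0.365862, -0.476517, -0.585646, -0.692898, -0.797931, -0.900407, -1.0, -1.096389, -1.189266, -1.278334, -1.363307, -1.443912, -1.519892, -1.591004, -1.657019, -1.717727, -1.772931, -1.822457, -1.866145, -1.903855, -1.935466, -1.960877, -1.980007, -1.992795, -1.999199].
Lovász: ϑ = −111(-2*cos(pi/111))/(2+-(-1)*2*cos(pi/111)) = 111*cos(pi/111)/(cos(pi/111) + 1).
= 55.48888410… (decimal).
α=55, χ(Ḡ)=56; ϑ=111*cos(pi/111)/(cos(pi/111) + 1) lies between (both strict).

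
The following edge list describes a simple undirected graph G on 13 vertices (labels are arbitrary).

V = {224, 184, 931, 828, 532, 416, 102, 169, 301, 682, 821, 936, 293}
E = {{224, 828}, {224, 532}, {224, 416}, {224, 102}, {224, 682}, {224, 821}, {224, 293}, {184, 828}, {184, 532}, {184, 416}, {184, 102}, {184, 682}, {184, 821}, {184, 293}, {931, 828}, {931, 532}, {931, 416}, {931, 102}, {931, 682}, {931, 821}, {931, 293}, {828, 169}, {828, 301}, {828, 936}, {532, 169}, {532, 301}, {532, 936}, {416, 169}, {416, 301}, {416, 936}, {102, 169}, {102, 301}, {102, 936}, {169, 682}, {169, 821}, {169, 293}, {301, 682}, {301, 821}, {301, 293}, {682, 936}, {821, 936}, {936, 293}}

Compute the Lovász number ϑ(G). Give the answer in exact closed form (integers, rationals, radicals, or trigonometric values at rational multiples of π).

deg(224) = 7; N(224) = {828, 532, 416, 102, 682, 821, 293}.
Vertex 682 has 6 neighbors: 224, 184, 931, 169, 301, 936.
deg(532) = 6; N(532) = {224, 184, 931, 169, 301, 936}.
deg(931) = 7; N(931) = {828, 532, 416, 102, 682, 821, 293}.
Complete multipartite on [7, 6]: sandwich collapses at ϑ=7.
= 7.0000… (decimal).
Sandwich: α(G)=7 ≤ ϑ(G)=7 ≤ χ(Ḡ)=7 (collapsed).

7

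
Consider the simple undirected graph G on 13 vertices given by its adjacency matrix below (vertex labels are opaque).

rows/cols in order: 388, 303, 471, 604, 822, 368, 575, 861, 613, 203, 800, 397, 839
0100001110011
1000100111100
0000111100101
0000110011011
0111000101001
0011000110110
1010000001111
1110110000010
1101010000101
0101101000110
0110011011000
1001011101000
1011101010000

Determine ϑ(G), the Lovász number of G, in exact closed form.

deg(575) = 6; N(575) = {388, 471, 203, 800, 397, 839}.
Vertex 368 has 6 neighbors: 471, 604, 861, 613, 800, 397.
N(303) = {388, 822, 861, 613, 203, 800}, |N(303)| = 6.
deg(388) = 6; N(388) = {303, 575, 861, 613, 397, 839}.
6-regular, N=13; strongly regular (13,6,2,3).
The 3 distinct eigenvalues: [6.0, 1.302776, -2.302776].
With N=13: ϑ(G) = 13·(-(-sqrt(13)/2 - 1/2))/(6−(-sqrt(13)/2 - 1/2)) = sqrt(13).
Numerically 3.6056.

sqrt(13)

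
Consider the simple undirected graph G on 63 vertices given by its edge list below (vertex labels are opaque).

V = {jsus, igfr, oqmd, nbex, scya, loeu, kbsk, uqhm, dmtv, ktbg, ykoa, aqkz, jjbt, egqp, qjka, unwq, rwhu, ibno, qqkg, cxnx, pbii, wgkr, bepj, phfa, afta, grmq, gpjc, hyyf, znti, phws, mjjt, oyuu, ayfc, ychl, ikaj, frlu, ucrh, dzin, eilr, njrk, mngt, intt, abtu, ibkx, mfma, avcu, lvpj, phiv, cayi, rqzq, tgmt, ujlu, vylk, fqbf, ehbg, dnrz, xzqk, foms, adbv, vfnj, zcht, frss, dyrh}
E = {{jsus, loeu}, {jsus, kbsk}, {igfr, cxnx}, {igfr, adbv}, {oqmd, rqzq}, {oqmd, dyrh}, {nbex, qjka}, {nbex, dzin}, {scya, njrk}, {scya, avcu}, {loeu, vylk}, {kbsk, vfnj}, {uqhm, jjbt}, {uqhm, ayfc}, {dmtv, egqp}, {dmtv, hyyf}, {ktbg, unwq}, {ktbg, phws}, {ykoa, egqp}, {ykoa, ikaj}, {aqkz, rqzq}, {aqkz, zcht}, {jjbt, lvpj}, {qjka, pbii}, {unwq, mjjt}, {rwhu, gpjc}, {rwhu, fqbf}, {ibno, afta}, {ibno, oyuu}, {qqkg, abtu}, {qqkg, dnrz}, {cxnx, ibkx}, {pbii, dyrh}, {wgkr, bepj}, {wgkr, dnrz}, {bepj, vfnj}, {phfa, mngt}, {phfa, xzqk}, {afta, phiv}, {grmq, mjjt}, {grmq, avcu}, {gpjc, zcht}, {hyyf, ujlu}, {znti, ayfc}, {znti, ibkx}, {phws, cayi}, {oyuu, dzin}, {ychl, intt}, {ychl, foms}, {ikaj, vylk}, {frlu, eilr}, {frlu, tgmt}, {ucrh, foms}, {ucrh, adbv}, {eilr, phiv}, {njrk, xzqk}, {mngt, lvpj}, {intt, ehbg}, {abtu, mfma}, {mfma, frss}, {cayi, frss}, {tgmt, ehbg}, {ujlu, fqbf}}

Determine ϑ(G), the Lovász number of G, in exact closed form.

63*cos(pi/63)/(cos(pi/63) + 1)

deg(afta) = 2; N(afta) = {ibno, phiv}.
Vertex adbv has 2 neighbors: igfr, ucrh.
N(dyrh) = {oqmd, pbii}, |N(dyrh)| = 2.
deg(jjbt) = 2; N(jjbt) = {uqhm, lvpj}.
2-regular, N=63; the odd cycle C_{63}.
A has 32 distinct eigenvalues ≈ [2.0, 1.99, 1.96, 1.911, 1.843, 1.756, 1.652, 1.532, 1.396, 1.247, 1.085, 0.912, 0.731, 0.542, 0.347, 0.149, -0.05, -0.249, -0.445, -0.637, -0.823, -1.0, -1.167, -1.323, -1.466, -1.594, -1.707, -1.802, -1.879, -1.938, -1.978, -1.998].
ϑ = −N·λ_min/(λ_max−λ_min) = −63·(-2*cos(pi/63))/(2−(-2*cos(pi/63))) = 63*cos(pi/63)/(cos(pi/63) + 1).
≈ 31.4804 (to 4 d.p.).
Check 31 ≤ 63*cos(pi/63)/(cos(pi/63) + 1) ≤ 32: both strict.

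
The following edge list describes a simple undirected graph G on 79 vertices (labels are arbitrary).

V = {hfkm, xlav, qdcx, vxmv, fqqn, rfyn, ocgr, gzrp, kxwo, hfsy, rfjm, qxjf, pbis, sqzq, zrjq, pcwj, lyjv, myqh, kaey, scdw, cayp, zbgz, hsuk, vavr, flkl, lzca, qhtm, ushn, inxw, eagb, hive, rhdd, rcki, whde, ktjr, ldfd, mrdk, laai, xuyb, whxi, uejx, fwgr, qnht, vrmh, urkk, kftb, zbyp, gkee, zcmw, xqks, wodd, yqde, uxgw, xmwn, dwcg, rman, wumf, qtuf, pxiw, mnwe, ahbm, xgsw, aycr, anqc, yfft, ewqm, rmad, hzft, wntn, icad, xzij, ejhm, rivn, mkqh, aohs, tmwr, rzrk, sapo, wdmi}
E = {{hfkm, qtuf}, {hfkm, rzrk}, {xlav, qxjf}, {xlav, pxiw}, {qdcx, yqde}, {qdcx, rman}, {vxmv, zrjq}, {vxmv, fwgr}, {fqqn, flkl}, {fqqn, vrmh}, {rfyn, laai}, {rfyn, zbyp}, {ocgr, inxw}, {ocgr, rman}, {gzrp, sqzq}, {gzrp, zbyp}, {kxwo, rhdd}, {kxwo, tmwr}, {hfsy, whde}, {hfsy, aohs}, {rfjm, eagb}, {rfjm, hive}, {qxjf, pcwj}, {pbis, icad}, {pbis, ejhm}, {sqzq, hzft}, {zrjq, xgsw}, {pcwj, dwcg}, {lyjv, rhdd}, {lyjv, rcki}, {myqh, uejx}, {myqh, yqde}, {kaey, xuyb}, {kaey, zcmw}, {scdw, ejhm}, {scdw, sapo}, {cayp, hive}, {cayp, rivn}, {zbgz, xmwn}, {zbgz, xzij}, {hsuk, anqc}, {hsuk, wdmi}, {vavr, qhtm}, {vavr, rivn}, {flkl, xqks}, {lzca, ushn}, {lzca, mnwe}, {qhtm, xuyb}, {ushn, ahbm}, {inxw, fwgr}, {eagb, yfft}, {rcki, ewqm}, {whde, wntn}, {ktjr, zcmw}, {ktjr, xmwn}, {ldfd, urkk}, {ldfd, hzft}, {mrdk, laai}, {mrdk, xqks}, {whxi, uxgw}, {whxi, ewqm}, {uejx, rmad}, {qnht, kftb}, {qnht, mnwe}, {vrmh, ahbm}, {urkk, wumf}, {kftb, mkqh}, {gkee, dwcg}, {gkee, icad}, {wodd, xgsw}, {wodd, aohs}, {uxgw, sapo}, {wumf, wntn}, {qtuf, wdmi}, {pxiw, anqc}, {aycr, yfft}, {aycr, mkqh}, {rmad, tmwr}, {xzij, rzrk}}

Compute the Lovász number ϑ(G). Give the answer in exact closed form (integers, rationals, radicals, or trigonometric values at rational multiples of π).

79*cos(pi/79)/(cos(pi/79) + 1)

N(wdmi) = {hsuk, qtuf}, |N(wdmi)| = 2.
N(sapo) = {scdw, uxgw}, |N(sapo)| = 2.
N(icad) = {pbis, gkee}, |N(icad)| = 2.
N(gkee) = {dwcg, icad}, |N(gkee)| = 2.
Regular of degree 2 on 79 vertices: this is C_{79}, the 79-cycle.
The 40 distinct eigenvalues: [2.0, 1.993678, 1.974751, 1.943339, 1.89964, 1.843932, 1.776565, 1.697967, 1.608633, 1.509129, 1.400084, 1.282187, 1.156184, 1.022871, 0.883091, 0.737728, 0.587701, 0.433958, 0.277471, 0.11923, -0.039764, -0.198508, -0.355996, -0.511233, -0.663239, -0.811051, -0.953735, -1.09039, -1.22015, -1.342197, -1.455758, -1.560115, -1.654608, -1.738641, -1.811681, -1.873267, -1.92301, -1.960595, -1.985784, -1.998419].
ϑ = −N·λ_min/(λ_max−λ_min) = −79·(-2*cos(pi/79))/(2−(-2*cos(pi/79))) = 79*cos(pi/79)/(cos(pi/79) + 1).
Numerically 39.4844.
Lovász sandwich 39 ≤ 79*cos(pi/79)/(cos(pi/79) + 1) ≤ 40: both strict.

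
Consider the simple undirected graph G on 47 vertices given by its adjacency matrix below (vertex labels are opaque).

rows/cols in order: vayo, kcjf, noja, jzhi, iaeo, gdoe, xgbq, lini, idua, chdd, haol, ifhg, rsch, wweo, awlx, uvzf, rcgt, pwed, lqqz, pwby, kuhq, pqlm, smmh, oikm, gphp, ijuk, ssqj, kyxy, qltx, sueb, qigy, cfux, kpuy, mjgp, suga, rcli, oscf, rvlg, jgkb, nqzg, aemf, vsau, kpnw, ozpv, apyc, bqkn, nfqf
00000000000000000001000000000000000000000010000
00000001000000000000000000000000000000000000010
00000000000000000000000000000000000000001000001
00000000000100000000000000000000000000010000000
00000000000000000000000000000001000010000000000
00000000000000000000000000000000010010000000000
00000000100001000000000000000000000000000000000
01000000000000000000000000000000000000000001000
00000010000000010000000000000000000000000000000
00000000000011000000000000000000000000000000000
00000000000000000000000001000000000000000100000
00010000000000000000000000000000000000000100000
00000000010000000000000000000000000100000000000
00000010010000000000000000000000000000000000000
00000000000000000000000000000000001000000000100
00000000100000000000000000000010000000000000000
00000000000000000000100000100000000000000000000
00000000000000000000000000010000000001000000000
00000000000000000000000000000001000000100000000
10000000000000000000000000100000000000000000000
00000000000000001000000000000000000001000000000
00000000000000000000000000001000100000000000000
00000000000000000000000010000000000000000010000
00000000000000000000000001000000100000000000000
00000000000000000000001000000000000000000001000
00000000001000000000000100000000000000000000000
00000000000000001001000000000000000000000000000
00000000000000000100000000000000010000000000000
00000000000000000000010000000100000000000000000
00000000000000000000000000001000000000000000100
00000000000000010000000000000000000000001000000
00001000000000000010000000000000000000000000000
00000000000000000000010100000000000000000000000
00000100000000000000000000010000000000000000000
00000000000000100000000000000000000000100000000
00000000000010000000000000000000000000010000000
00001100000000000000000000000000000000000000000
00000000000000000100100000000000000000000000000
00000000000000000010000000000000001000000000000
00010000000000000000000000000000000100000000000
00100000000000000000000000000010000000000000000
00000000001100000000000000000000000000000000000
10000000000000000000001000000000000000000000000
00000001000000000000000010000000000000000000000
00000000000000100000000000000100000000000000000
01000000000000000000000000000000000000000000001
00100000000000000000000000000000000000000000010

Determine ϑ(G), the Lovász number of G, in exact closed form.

47*cos(pi/47)/(cos(pi/47) + 1)

deg(nfqf) = 2; N(nfqf) = {noja, bqkn}.
Vertex aemf has 2 neighbors: noja, qigy.
Vertex kpuy has 2 neighbors: pqlm, oikm.
deg(chdd) = 2; N(chdd) = {rsch, wweo}.
G on 47 vertices is 2-regular; the odd cycle C_{47}.
A has 24 distinct eigenvalues ≈ [2.0, 1.98215, 1.92894, 1.8413, 1.7208, 1.5696, 1.39038, 1.18636, 0.96116, 0.71882, 0.46364, 0.20019, -0.06683, -0.33266, -0.59255, -0.84187, -1.07616, -1.29126, -1.4833, -1.64888, -1.78504, -1.88934, -1.95992, -1.99553].
Lovász: ϑ = −47(-2*cos(pi/47))/(2+-(-1)*2*cos(pi/47)) = 47*cos(pi/47)/(cos(pi/47) + 1).
ϑ(G) ≈ 23.47373.
α=23, χ(Ḡ)=24; ϑ=47*cos(pi/47)/(cos(pi/47) + 1) lies between (both strict).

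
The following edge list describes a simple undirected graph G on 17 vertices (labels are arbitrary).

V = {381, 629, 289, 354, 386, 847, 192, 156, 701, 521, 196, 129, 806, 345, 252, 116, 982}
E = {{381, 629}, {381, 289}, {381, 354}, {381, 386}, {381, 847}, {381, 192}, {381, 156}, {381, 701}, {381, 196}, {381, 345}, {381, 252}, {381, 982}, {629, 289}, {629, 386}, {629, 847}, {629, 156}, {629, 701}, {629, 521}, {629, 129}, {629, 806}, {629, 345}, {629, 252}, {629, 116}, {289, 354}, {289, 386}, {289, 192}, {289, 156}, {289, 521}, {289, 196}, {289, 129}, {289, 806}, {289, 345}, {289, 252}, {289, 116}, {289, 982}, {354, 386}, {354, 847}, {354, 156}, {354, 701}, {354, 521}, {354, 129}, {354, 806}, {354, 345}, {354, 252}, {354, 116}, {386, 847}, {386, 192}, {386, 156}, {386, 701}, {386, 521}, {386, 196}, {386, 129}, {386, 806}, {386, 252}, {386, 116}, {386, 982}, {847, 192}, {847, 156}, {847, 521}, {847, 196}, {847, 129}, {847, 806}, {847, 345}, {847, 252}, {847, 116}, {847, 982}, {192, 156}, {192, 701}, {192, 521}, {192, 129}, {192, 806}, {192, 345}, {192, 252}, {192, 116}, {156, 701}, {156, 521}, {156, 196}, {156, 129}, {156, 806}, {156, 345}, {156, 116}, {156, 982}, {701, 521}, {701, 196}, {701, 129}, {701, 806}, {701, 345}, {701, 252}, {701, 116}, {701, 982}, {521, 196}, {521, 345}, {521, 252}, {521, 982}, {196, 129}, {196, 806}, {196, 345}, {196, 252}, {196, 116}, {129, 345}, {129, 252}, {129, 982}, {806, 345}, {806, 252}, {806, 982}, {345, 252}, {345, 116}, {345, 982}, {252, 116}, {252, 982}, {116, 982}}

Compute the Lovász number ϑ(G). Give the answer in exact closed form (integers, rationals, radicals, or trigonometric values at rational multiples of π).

Vertex 521 has 12 neighbors: 629, 289, 354, 386, 847, 192, 156, 701, 196, 345, 252, 982.
deg(847) = 14; N(847) = {381, 629, 354, 386, 192, 156, 521, 196, 129, 806, 345, 252, 116, 982}.
Vertex 982 has 12 neighbors: 381, 289, 386, 847, 156, 701, 521, 129, 806, 345, 252, 116.
deg(116) = 12; N(116) = {629, 289, 354, 386, 847, 192, 156, 701, 196, 345, 252, 982}.
Complete multipartite on [5, 5, 3, 2, 2]: sandwich collapses at ϑ=5.
= 5.0000000… (decimal).
Check 5 ≤ 5 ≤ 5: collapsed.

5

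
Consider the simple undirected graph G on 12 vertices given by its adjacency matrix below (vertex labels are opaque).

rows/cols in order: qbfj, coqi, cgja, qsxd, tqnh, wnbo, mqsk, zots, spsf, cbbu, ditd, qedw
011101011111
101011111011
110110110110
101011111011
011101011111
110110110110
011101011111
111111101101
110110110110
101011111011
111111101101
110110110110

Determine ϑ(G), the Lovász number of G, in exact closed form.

Vertex tqnh has 9 neighbors: coqi, cgja, qsxd, wnbo, zots, spsf, cbbu, ditd, qedw.
Vertex qsxd has 9 neighbors: qbfj, cgja, tqnh, wnbo, mqsk, zots, spsf, ditd, qedw.
N(zots) = {qbfj, coqi, cgja, qsxd, tqnh, wnbo, mqsk, spsf, cbbu, qedw}, |N(zots)| = 10.
N(ditd) = {qbfj, coqi, cgja, qsxd, tqnh, wnbo, mqsk, spsf, cbbu, qedw}, |N(ditd)| = 10.
4 parts of sizes [4, 3, 3, 2]; α(G) = 4 = ϑ (perfect).
≈ 4.00000000 (to 8 d.p.).
Lovász sandwich 4 ≤ 4 ≤ 4: collapsed.

4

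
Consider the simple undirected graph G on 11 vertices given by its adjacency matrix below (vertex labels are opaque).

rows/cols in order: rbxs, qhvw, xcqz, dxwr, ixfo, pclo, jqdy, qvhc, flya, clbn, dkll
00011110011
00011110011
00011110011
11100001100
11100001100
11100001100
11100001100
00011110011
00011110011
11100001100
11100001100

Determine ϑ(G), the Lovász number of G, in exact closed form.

Vertex qhvw has 6 neighbors: dxwr, ixfo, pclo, jqdy, clbn, dkll.
N(dkll) = {rbxs, qhvw, xcqz, qvhc, flya}, |N(dkll)| = 5.
deg(clbn) = 5; N(clbn) = {rbxs, qhvw, xcqz, qvhc, flya}.
N(qvhc) = {dxwr, ixfo, pclo, jqdy, clbn, dkll}, |N(qvhc)| = 6.
G = K_{6,5}: α = 6 = χ(Ḡ), so ϑ = 6.
Numerically 6.0000000.
Lovász sandwich 6 ≤ 6 ≤ 6: collapsed.

6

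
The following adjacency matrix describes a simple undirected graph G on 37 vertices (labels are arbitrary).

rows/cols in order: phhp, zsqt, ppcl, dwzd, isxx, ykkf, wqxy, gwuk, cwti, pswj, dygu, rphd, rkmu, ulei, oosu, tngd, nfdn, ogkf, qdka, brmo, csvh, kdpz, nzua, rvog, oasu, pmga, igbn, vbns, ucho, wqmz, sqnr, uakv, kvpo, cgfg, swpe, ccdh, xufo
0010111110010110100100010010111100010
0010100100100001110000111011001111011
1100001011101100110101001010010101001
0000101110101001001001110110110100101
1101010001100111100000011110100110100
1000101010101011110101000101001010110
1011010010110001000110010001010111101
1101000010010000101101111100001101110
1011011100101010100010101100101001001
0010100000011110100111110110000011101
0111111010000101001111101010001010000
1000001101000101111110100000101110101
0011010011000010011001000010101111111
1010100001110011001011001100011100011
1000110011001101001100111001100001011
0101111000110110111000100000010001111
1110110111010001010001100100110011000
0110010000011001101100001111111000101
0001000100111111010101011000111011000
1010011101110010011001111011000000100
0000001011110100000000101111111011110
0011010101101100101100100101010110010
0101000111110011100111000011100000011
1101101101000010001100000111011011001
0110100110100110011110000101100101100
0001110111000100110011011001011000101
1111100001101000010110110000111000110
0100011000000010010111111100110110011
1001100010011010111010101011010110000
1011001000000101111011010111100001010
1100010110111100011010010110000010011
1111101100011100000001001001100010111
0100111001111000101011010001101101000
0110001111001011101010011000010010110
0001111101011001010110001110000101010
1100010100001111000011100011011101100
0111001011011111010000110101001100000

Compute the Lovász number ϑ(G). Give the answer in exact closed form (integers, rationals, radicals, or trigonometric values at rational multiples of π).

N(wqxy) = {phhp, ppcl, dwzd, ykkf, cwti, dygu, rphd, tngd, brmo, csvh, rvog, vbns, wqmz, uakv, kvpo, cgfg, swpe, xufo}, |N(wqxy)| = 18.
Vertex nzua has 18 neighbors: zsqt, dwzd, gwuk, cwti, pswj, dygu, rphd, oosu, tngd, nfdn, brmo, csvh, kdpz, igbn, vbns, ucho, ccdh, xufo.
Vertex nfdn has 18 neighbors: phhp, zsqt, ppcl, isxx, ykkf, gwuk, cwti, pswj, rphd, tngd, ogkf, kdpz, nzua, pmga, ucho, wqmz, kvpo, cgfg.
Vertex xufo has 18 neighbors: zsqt, ppcl, dwzd, wqxy, cwti, pswj, rphd, rkmu, ulei, oosu, tngd, ogkf, nzua, rvog, pmga, vbns, sqnr, uakv.
G on 37 vertices is 18-regular; Paley(37): SR with (k,λ,μ)=(18,8,9).
The 3 distinct eigenvalues: [18.0, 2.54138, -3.54138].
Lovász: ϑ = −37(-sqrt(37)/2 - 1/2)/(18+-(-sqrt(37)/2 - 1/2)) = sqrt(37).
= 6.08276… (decimal).

sqrt(37)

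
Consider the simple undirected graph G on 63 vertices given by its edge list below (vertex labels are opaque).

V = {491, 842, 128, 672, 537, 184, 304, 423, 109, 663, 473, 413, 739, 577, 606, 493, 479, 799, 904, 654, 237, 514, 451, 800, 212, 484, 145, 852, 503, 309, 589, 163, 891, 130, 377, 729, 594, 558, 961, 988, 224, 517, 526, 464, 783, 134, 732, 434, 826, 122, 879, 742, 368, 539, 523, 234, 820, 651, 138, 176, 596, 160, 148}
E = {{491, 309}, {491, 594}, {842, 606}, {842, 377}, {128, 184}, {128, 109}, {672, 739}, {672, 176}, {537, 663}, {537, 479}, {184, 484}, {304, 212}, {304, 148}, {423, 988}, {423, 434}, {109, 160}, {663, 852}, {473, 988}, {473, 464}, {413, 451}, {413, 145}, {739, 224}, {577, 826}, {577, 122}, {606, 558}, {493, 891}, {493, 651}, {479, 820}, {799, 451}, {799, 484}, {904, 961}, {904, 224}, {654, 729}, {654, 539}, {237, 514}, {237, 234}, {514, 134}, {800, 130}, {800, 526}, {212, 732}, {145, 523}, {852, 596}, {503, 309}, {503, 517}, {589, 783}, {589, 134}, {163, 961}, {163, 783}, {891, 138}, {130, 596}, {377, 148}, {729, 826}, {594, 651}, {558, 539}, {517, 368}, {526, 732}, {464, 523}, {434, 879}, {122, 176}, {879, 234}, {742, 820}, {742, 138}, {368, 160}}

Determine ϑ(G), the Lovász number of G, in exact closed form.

N(145) = {413, 523}, |N(145)| = 2.
Vertex 842 has 2 neighbors: 606, 377.
Vertex 800 has 2 neighbors: 130, 526.
Vertex 739 has 2 neighbors: 672, 224.
2-regular, N=63; connected 2-regular on 63 ⇒ C_{63}.
A has 32 distinct eigenvalues ≈ [2.0, 1.9901, 1.9603, 1.9111, 1.843, 1.7564, 1.6525, 1.5321, 1.3965, 1.247, 1.0851, 0.9124, 0.7307, 0.5417, 0.3473, 0.1495, -0.0499, -0.2487, -0.445, -0.637, -0.8226, -1.0, -1.1675, -1.3234, -1.4661, -1.5943, -1.7066, -1.8019, -1.8794, -1.9382, -1.9777, -1.9975].
ϑ = −N·λ_min/(λ_max−λ_min) = −63·(-2*cos(pi/63))/(2−(-2*cos(pi/63))) = 63*cos(pi/63)/(cos(pi/63) + 1).
Numerically 31.48041.
Lovász sandwich 31 ≤ 63*cos(pi/63)/(cos(pi/63) + 1) ≤ 32: both strict.

63*cos(pi/63)/(cos(pi/63) + 1)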